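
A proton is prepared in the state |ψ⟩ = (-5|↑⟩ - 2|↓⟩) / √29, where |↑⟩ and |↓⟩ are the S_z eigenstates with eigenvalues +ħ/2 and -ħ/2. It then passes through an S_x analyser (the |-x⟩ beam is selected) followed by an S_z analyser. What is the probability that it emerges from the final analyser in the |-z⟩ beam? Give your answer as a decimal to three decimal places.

0.078

First analyser (S_x): P(|-x⟩) = |⟨-x|ψ⟩|² = 9/58.
After stage 1 the state is |-x⟩; P(|-z⟩) = |⟨-z|-x⟩|² = 1/2.
Joint probability = 9/58 × 1/2 = 0.078.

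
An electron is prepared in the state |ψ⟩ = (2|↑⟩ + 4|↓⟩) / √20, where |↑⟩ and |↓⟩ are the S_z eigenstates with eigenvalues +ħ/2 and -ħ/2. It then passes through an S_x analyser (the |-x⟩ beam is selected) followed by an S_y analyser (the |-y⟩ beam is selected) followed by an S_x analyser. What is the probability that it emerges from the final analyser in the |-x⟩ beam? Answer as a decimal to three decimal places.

0.025

First analyser (S_x): P(|-x⟩) = |⟨-x|ψ⟩|² = 4/40.
After stage 1 the state is |-x⟩; P(|-y⟩) = |⟨-y|-x⟩|² = 1/2.
After stage 2 the state is |-y⟩; P(|-x⟩) = |⟨-x|-y⟩|² = 1/2.
Joint probability = 4/40 × 1/2 × 1/2 = 0.025.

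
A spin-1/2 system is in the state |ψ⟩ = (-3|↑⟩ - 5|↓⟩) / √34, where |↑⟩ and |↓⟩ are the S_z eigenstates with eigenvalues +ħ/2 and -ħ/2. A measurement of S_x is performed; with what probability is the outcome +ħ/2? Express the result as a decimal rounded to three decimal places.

0.941

|+x⟩ = (|↑⟩ + |↓⟩)/√2, so ⟨+x|ψ⟩ = (-8) / (√2·√34).
P = |-8|² / 68 = 64/68.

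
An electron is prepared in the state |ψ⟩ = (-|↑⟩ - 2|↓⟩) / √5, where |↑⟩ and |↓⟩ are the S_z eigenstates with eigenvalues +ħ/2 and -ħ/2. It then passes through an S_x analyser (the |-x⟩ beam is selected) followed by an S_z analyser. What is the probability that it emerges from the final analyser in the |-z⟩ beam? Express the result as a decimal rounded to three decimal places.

First analyser (S_x): P(|-x⟩) = |⟨-x|ψ⟩|² = 1/10.
After stage 1 the state is |-x⟩; P(|-z⟩) = |⟨-z|-x⟩|² = 1/2.
Joint probability = 1/10 × 1/2 = 0.050.

0.050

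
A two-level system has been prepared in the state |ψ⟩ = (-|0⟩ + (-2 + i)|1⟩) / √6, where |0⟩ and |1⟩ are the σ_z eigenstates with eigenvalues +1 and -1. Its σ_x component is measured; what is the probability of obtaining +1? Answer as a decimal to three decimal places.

|+x⟩ = (|0⟩ + |1⟩)/√2, so ⟨+x|ψ⟩ = (-3 + i) / (√2·√6).
P = |-3 + i|² / 12 = 10/12.

0.833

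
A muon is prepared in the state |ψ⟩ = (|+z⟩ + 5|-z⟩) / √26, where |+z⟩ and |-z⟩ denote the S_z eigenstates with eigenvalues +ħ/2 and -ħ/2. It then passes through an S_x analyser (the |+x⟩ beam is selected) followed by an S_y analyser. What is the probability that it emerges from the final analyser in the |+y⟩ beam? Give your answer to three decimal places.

0.346

First analyser (S_x): P(|+x⟩) = |⟨+x|ψ⟩|² = 36/52.
After stage 1 the state is |+x⟩; P(|+y⟩) = |⟨+y|+x⟩|² = 1/2.
Joint probability = 36/52 × 1/2 = 0.346.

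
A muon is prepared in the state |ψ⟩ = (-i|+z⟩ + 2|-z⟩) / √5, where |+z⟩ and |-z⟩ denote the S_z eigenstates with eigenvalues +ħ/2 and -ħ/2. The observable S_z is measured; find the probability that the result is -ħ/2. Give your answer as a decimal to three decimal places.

The -ħ/2 outcome corresponds to |-z⟩. Its amplitude in |ψ⟩ is 2/√5.
P = |2|² / 5 = 4/5.

0.800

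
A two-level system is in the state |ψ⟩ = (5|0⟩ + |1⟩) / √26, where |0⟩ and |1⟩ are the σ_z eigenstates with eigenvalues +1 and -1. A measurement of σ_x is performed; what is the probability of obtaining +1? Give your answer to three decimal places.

|+x⟩ = (|0⟩ + |1⟩)/√2, so ⟨+x|ψ⟩ = (6) / (√2·√26).
P = |6|² / 52 = 36/52.

0.692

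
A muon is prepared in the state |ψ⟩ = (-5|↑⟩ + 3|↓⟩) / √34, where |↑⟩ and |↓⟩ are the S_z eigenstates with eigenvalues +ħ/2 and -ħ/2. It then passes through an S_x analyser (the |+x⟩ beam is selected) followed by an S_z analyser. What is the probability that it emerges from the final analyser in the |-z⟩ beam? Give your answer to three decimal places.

0.029

First analyser (S_x): P(|+x⟩) = |⟨+x|ψ⟩|² = 4/68.
After stage 1 the state is |+x⟩; P(|-z⟩) = |⟨-z|+x⟩|² = 1/2.
Joint probability = 4/68 × 1/2 = 0.029.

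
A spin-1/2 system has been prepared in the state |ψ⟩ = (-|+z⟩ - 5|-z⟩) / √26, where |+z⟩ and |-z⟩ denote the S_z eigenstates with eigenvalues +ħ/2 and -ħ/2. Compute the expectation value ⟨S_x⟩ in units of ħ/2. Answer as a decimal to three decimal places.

⟨σ_x⟩ = 2 Re(a* b)/(|a|²+|b|²) with a = -1, b = -5.
a* b = 5, so ⟨σ_x⟩ = 10/26.
⟨S_x⟩ = (ħ/2)·⟨σ_x⟩.

0.385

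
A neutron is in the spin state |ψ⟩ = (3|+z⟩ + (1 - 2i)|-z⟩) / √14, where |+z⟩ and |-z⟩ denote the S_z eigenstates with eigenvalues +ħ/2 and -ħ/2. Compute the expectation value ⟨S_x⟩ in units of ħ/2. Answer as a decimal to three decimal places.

⟨σ_x⟩ = 2 Re(a* b)/(|a|²+|b|²) with a = 3, b = (1 - 2i).
a* b = (3 - 6i), so ⟨σ_x⟩ = 6/14.
⟨S_x⟩ = (ħ/2)·⟨σ_x⟩.

0.429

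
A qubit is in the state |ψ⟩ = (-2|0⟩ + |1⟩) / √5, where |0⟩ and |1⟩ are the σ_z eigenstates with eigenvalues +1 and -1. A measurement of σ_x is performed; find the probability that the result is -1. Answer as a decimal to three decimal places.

0.900

|-x⟩ = (|0⟩ - |1⟩)/√2, so ⟨-x|ψ⟩ = (-3) / (√2·√5).
P = |-3|² / 10 = 9/10.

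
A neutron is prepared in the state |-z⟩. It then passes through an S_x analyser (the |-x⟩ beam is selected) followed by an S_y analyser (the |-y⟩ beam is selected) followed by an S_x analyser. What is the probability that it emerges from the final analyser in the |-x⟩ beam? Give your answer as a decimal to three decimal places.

First analyser (S_x): from |-z⟩, P(|-x⟩) = 1/2.
After stage 1 the state is |-x⟩; P(|-y⟩) = |⟨-y|-x⟩|² = 1/2.
After stage 2 the state is |-y⟩; P(|-x⟩) = |⟨-x|-y⟩|² = 1/2.
Joint probability = 1/2 × 1/2 × 1/2 = 0.125.

0.125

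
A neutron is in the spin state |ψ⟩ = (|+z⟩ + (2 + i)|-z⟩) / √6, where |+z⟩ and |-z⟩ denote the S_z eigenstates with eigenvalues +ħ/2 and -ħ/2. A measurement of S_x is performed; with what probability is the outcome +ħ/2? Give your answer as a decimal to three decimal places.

0.833

|+x⟩ = (|+z⟩ + |-z⟩)/√2, so ⟨+x|ψ⟩ = (3 + i) / (√2·√6).
P = |3 + i|² / 12 = 10/12.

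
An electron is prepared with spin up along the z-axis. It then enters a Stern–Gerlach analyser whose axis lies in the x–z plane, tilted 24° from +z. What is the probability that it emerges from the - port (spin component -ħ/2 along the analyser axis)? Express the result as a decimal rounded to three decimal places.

0.043

For spin-½, the probability of finding spin-up along an axis at angle θ to the initial spin direction is cos²(θ/2); spin-down is sin²(θ/2).
θ = 24°, so P = sin²(12°) ≈ 0.043.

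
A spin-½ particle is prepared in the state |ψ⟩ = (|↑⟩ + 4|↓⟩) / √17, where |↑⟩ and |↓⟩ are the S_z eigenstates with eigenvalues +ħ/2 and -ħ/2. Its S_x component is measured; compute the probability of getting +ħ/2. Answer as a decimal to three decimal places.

|+x⟩ = (|↑⟩ + |↓⟩)/√2, so ⟨+x|ψ⟩ = (5) / (√2·√17).
P = |5|² / 34 = 25/34.

0.735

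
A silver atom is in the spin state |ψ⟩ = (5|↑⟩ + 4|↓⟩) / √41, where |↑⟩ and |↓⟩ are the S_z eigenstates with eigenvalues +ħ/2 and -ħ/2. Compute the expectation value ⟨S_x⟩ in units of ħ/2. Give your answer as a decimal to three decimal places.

⟨σ_x⟩ = 2 Re(a* b)/(|a|²+|b|²) with a = 5, b = 4.
a* b = 20, so ⟨σ_x⟩ = 40/41.
⟨S_x⟩ = (ħ/2)·⟨σ_x⟩.

0.976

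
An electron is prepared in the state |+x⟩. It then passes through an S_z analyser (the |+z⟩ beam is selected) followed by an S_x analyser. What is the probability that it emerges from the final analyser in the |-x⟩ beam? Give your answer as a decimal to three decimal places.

0.250

First analyser (S_z): from |+x⟩, P(|+z⟩) = 1/2.
After stage 1 the state is |+z⟩; P(|-x⟩) = |⟨-x|+z⟩|² = 1/2.
Joint probability = 1/2 × 1/2 = 0.250.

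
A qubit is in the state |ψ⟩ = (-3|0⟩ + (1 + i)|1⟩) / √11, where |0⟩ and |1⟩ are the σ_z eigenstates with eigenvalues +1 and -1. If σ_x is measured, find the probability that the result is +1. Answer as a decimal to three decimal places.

0.227

|+x⟩ = (|0⟩ + |1⟩)/√2, so ⟨+x|ψ⟩ = (-2 + i) / (√2·√11).
P = |-2 + i|² / 22 = 5/22.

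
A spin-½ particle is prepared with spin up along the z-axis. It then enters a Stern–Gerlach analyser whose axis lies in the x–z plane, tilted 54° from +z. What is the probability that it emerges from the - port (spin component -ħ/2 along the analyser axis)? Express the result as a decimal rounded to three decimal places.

For spin-½, the probability of finding spin-up along an axis at angle θ to the initial spin direction is cos²(θ/2); spin-down is sin²(θ/2).
θ = 54°, so P = sin²(27°) ≈ 0.206.

0.206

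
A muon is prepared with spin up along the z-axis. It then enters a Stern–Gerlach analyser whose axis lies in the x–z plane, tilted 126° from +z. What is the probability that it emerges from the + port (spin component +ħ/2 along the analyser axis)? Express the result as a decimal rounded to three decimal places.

For spin-½, the probability of finding spin-up along an axis at angle θ to the initial spin direction is cos²(θ/2); spin-down is sin²(θ/2).
θ = 126°, so P = cos²(63°) ≈ 0.206.

0.206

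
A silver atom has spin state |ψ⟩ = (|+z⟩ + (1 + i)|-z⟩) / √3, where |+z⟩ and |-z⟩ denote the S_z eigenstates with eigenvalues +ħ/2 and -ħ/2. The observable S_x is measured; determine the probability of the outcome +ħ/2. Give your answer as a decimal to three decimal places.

0.833

|+x⟩ = (|+z⟩ + |-z⟩)/√2, so ⟨+x|ψ⟩ = (2 + i) / (√2·√3).
P = |2 + i|² / 6 = 5/6.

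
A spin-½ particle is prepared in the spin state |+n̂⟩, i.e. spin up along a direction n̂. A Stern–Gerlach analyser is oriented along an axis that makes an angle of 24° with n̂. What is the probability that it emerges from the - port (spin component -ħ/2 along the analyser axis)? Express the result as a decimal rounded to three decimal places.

For spin-½, the probability of finding spin-up along an axis at angle θ to the initial spin direction is cos²(θ/2); spin-down is sin²(θ/2).
θ = 24°, so P = sin²(12°) ≈ 0.043.

0.043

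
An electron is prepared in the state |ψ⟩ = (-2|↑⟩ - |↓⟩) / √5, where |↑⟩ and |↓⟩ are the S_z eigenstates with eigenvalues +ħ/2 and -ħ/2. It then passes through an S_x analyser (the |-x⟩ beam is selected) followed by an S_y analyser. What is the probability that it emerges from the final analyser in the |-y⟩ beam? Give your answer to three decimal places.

First analyser (S_x): P(|-x⟩) = |⟨-x|ψ⟩|² = 1/10.
After stage 1 the state is |-x⟩; P(|-y⟩) = |⟨-y|-x⟩|² = 1/2.
Joint probability = 1/10 × 1/2 = 0.050.

0.050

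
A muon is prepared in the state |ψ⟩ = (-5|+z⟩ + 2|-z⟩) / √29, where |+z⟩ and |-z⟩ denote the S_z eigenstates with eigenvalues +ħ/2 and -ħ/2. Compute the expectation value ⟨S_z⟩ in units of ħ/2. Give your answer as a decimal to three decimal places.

⟨σ_z⟩ = |a|² - |b|² divided by |a|²+|b|², with a, b the |+z⟩, |-z⟩ amplitudes.
= (25 - 4)/29 = 21/29.
⟨S_z⟩ = (ħ/2)·⟨σ_z⟩.

0.724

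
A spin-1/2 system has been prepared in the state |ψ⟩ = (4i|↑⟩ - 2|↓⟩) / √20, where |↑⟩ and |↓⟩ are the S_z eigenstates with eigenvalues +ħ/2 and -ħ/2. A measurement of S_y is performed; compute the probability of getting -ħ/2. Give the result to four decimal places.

0.1000

|-y⟩ = (|↑⟩ - i|↓⟩)/√2, so ⟨-y|ψ⟩ = (2i) / (√2·√20).
P = |2i|² / 40 = 4/40.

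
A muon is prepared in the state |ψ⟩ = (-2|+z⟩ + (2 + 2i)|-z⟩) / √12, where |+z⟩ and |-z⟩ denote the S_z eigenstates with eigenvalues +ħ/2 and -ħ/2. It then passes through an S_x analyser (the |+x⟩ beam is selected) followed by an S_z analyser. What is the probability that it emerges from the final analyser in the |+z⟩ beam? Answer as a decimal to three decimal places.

First analyser (S_x): P(|+x⟩) = |⟨+x|ψ⟩|² = 4/24.
After stage 1 the state is |+x⟩; P(|+z⟩) = |⟨+z|+x⟩|² = 1/2.
Joint probability = 4/24 × 1/2 = 0.083.

0.083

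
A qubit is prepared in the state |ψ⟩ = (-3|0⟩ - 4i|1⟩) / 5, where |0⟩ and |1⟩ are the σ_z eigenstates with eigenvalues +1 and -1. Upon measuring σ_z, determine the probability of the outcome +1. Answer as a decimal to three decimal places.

The +1 outcome corresponds to |0⟩. Its amplitude in |ψ⟩ is -3/5.
P = |-3|² / 25 = 9/25.

0.360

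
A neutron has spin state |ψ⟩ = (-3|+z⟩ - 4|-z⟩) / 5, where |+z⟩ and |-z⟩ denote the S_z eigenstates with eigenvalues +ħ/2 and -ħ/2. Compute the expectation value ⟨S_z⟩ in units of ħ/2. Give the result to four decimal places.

-0.2800

⟨σ_z⟩ = |a|² - |b|² divided by |a|²+|b|², with a, b the |+z⟩, |-z⟩ amplitudes.
= (9 - 16)/25 = -7/25.
⟨S_z⟩ = (ħ/2)·⟨σ_z⟩.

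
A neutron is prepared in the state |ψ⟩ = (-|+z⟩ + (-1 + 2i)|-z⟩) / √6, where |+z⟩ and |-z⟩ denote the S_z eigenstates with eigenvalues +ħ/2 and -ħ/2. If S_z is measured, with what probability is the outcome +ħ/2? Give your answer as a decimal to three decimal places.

The +ħ/2 outcome corresponds to |+z⟩. Its amplitude in |ψ⟩ is -1/√6.
P = |-1|² / 6 = 1/6.

0.167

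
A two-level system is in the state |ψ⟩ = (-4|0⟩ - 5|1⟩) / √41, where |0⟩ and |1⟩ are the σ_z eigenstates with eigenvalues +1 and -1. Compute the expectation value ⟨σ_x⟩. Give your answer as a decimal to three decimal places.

⟨σ_x⟩ = 2 Re(a* b)/(|a|²+|b|²) with a = -4, b = -5.
a* b = 20, so ⟨σ_x⟩ = 40/41.

0.976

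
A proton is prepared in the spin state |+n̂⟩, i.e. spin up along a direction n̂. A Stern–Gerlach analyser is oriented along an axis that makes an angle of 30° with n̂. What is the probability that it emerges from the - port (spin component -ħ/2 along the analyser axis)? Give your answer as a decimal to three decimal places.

For spin-½, the probability of finding spin-up along an axis at angle θ to the initial spin direction is cos²(θ/2); spin-down is sin²(θ/2).
θ = 30°, so P = sin²(15°) ≈ 0.067.

0.067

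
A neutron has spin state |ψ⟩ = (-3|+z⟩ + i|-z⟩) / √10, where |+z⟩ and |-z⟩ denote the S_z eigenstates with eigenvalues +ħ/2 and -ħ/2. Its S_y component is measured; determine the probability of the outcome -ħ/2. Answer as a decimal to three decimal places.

|-y⟩ = (|+z⟩ - i|-z⟩)/√2, so ⟨-y|ψ⟩ = (-4) / (√2·√10).
P = |-4|² / 20 = 16/20.

0.800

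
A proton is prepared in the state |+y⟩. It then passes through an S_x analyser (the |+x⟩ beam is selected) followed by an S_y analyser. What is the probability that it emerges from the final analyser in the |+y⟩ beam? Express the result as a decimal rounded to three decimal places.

0.250

First analyser (S_x): from |+y⟩, P(|+x⟩) = 1/2.
After stage 1 the state is |+x⟩; P(|+y⟩) = |⟨+y|+x⟩|² = 1/2.
Joint probability = 1/2 × 1/2 = 0.250.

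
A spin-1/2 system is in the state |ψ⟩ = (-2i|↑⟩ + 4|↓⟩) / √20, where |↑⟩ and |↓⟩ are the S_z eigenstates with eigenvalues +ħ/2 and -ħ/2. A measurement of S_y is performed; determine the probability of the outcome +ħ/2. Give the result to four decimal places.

|+y⟩ = (|↑⟩ + i|↓⟩)/√2, so ⟨+y|ψ⟩ = (-6i) / (√2·√20).
P = |-6i|² / 40 = 36/40.

0.9000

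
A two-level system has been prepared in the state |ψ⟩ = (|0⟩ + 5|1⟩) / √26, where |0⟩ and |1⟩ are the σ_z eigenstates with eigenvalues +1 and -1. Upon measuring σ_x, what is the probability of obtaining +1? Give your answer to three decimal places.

0.692

|+x⟩ = (|0⟩ + |1⟩)/√2, so ⟨+x|ψ⟩ = (6) / (√2·√26).
P = |6|² / 52 = 36/52.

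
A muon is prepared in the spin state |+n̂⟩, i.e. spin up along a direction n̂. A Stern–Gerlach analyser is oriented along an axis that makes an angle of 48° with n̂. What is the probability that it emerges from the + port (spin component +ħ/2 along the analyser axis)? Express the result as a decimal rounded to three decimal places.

0.835

For spin-½, the probability of finding spin-up along an axis at angle θ to the initial spin direction is cos²(θ/2); spin-down is sin²(θ/2).
θ = 48°, so P = cos²(24°) ≈ 0.835.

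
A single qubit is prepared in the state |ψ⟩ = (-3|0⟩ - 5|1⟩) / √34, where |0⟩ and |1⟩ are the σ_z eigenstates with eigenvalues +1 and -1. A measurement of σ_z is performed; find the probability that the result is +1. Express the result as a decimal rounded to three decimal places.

The +1 outcome corresponds to |0⟩. Its amplitude in |ψ⟩ is -3/√34.
P = |-3|² / 34 = 9/34.

0.265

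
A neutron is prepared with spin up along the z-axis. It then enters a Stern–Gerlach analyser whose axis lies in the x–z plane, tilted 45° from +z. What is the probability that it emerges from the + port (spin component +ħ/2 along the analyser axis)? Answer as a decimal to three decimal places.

0.854

For spin-½, the probability of finding spin-up along an axis at angle θ to the initial spin direction is cos²(θ/2); spin-down is sin²(θ/2).
θ = 45°, so P = cos²(22.5°) ≈ 0.854.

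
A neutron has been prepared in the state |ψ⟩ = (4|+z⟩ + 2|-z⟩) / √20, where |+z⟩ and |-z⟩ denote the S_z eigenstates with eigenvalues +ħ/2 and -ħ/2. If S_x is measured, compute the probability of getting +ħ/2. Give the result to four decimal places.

|+x⟩ = (|+z⟩ + |-z⟩)/√2, so ⟨+x|ψ⟩ = (6) / (√2·√20).
P = |6|² / 40 = 36/40.

0.9000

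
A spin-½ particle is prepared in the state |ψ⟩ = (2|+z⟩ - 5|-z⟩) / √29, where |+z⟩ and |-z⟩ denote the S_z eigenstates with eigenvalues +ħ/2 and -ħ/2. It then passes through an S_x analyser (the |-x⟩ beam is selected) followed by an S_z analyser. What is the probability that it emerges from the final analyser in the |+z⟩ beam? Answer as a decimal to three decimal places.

First analyser (S_x): P(|-x⟩) = |⟨-x|ψ⟩|² = 49/58.
After stage 1 the state is |-x⟩; P(|+z⟩) = |⟨+z|-x⟩|² = 1/2.
Joint probability = 49/58 × 1/2 = 0.422.

0.422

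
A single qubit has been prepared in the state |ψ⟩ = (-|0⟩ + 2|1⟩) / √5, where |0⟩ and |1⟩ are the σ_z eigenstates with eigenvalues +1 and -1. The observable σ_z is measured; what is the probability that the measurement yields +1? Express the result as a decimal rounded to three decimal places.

0.200

The +1 outcome corresponds to |0⟩. Its amplitude in |ψ⟩ is -1/√5.
P = |-1|² / 5 = 1/5.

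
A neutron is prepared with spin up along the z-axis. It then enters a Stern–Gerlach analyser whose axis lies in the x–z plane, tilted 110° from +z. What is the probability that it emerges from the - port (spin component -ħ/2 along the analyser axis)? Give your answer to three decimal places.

0.671

For spin-½, the probability of finding spin-up along an axis at angle θ to the initial spin direction is cos²(θ/2); spin-down is sin²(θ/2).
θ = 110°, so P = sin²(55°) ≈ 0.671.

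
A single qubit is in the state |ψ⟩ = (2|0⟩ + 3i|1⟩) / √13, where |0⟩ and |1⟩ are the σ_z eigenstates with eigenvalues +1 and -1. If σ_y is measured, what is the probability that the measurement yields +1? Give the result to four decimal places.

0.9615

|+y⟩ = (|0⟩ + i|1⟩)/√2, so ⟨+y|ψ⟩ = (5) / (√2·√13).
P = |5|² / 26 = 25/26.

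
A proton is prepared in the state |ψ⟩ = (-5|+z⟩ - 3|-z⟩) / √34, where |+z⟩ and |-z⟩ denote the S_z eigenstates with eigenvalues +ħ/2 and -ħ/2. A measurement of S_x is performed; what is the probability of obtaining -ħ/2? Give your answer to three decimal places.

0.059

|-x⟩ = (|+z⟩ - |-z⟩)/√2, so ⟨-x|ψ⟩ = (-2) / (√2·√34).
P = |-2|² / 68 = 4/68.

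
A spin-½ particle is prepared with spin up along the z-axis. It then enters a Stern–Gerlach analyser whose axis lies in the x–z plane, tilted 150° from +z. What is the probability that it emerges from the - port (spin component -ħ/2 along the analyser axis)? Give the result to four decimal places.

For spin-½, the probability of finding spin-up along an axis at angle θ to the initial spin direction is cos²(θ/2); spin-down is sin²(θ/2).
θ = 150°, so P = sin²(75°) ≈ 0.9330.

0.9330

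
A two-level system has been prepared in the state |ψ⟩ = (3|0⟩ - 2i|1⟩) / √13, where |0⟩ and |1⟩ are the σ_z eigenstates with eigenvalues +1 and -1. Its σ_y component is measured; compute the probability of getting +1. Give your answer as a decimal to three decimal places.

0.038

|+y⟩ = (|0⟩ + i|1⟩)/√2, so ⟨+y|ψ⟩ = (1) / (√2·√13).
P = |1|² / 26 = 1/26.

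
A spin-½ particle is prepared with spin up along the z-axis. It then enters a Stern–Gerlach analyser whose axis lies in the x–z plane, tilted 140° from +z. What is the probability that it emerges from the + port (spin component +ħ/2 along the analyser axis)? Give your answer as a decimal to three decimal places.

For spin-½, the probability of finding spin-up along an axis at angle θ to the initial spin direction is cos²(θ/2); spin-down is sin²(θ/2).
θ = 140°, so P = cos²(70°) ≈ 0.117.

0.117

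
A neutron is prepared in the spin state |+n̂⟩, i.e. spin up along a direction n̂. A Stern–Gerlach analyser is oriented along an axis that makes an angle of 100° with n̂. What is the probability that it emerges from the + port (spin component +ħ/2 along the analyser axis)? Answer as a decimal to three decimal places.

0.413

For spin-½, the probability of finding spin-up along an axis at angle θ to the initial spin direction is cos²(θ/2); spin-down is sin²(θ/2).
θ = 100°, so P = cos²(50°) ≈ 0.413.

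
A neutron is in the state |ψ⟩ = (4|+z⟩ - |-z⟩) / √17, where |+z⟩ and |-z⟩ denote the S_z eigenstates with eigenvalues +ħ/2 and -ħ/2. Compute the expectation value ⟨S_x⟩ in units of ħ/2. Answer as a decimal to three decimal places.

-0.471

⟨σ_x⟩ = 2 Re(a* b)/(|a|²+|b|²) with a = 4, b = -1.
a* b = -4, so ⟨σ_x⟩ = -8/17.
⟨S_x⟩ = (ħ/2)·⟨σ_x⟩.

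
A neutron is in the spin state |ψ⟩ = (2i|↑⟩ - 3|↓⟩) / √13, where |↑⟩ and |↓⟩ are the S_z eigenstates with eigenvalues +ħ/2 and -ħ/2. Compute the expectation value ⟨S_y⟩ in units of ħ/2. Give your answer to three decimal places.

⟨σ_y⟩ = 2 Im(a* b)/(|a|²+|b|²) with a = 2i, b = -3.
a* b = 6i, so ⟨σ_y⟩ = 12/13.
⟨S_y⟩ = (ħ/2)·⟨σ_y⟩.

0.923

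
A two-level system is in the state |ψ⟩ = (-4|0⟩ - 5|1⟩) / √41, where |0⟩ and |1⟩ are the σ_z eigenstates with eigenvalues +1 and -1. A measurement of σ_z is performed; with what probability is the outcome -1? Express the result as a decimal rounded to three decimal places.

0.610

The -1 outcome corresponds to |1⟩. Its amplitude in |ψ⟩ is -5/√41.
P = |-5|² / 41 = 25/41.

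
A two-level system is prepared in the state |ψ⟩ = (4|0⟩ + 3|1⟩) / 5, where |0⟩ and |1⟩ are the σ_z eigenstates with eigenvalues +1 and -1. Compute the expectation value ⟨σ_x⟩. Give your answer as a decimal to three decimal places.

0.960

⟨σ_x⟩ = 2 Re(a* b)/(|a|²+|b|²) with a = 4, b = 3.
a* b = 12, so ⟨σ_x⟩ = 24/25.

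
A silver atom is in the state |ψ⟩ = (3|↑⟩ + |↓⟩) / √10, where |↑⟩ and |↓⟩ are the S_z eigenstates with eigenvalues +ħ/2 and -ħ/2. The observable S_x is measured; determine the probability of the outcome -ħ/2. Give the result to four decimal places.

|-x⟩ = (|↑⟩ - |↓⟩)/√2, so ⟨-x|ψ⟩ = (2) / (√2·√10).
P = |2|² / 20 = 4/20.

0.2000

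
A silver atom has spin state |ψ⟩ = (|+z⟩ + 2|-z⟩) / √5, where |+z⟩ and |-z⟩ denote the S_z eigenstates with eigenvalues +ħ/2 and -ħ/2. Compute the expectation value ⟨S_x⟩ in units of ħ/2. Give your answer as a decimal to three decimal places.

⟨σ_x⟩ = 2 Re(a* b)/(|a|²+|b|²) with a = 1, b = 2.
a* b = 2, so ⟨σ_x⟩ = 4/5.
⟨S_x⟩ = (ħ/2)·⟨σ_x⟩.

0.800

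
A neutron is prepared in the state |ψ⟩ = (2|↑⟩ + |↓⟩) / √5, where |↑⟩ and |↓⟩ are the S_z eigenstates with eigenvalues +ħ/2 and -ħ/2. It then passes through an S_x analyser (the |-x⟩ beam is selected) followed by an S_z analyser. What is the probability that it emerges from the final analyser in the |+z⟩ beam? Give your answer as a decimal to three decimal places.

First analyser (S_x): P(|-x⟩) = |⟨-x|ψ⟩|² = 1/10.
After stage 1 the state is |-x⟩; P(|+z⟩) = |⟨+z|-x⟩|² = 1/2.
Joint probability = 1/10 × 1/2 = 0.050.

0.050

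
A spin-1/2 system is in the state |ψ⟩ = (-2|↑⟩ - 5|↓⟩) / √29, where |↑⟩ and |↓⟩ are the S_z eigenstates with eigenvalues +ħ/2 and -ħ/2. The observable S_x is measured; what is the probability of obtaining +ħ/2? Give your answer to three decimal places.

|+x⟩ = (|↑⟩ + |↓⟩)/√2, so ⟨+x|ψ⟩ = (-7) / (√2·√29).
P = |-7|² / 58 = 49/58.

0.845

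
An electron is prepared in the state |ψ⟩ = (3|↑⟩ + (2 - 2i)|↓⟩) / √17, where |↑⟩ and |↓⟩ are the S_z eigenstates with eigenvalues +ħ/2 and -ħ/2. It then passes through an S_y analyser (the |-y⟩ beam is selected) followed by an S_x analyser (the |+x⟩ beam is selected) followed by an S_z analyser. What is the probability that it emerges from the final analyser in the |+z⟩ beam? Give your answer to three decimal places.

First analyser (S_y): P(|-y⟩) = |⟨-y|ψ⟩|² = 29/34.
After stage 1 the state is |-y⟩; P(|+x⟩) = |⟨+x|-y⟩|² = 1/2.
After stage 2 the state is |+x⟩; P(|+z⟩) = |⟨+z|+x⟩|² = 1/2.
Joint probability = 29/34 × 1/2 × 1/2 = 0.213.

0.213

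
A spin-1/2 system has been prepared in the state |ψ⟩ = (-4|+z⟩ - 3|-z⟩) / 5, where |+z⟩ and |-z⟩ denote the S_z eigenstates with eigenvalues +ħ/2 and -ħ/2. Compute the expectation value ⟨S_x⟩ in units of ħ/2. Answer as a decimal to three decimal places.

⟨σ_x⟩ = 2 Re(a* b)/(|a|²+|b|²) with a = -4, b = -3.
a* b = 12, so ⟨σ_x⟩ = 24/25.
⟨S_x⟩ = (ħ/2)·⟨σ_x⟩.

0.960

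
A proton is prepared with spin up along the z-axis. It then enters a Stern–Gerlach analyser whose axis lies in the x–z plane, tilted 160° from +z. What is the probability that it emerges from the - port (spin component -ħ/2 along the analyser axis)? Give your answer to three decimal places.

0.970

For spin-½, the probability of finding spin-up along an axis at angle θ to the initial spin direction is cos²(θ/2); spin-down is sin²(θ/2).
θ = 160°, so P = sin²(80°) ≈ 0.970.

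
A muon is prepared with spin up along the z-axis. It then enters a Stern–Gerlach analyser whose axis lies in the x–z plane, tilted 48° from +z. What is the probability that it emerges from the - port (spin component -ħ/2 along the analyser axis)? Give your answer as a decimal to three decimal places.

For spin-½, the probability of finding spin-up along an axis at angle θ to the initial spin direction is cos²(θ/2); spin-down is sin²(θ/2).
θ = 48°, so P = sin²(24°) ≈ 0.165.

0.165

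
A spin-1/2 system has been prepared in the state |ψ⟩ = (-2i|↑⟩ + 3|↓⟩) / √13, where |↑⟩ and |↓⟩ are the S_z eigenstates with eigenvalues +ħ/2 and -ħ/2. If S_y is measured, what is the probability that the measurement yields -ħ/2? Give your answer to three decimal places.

|-y⟩ = (|↑⟩ - i|↓⟩)/√2, so ⟨-y|ψ⟩ = (i) / (√2·√13).
P = |i|² / 26 = 1/26.

0.038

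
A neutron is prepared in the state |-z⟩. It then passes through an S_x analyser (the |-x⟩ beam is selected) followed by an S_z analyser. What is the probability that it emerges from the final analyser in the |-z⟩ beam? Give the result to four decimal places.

First analyser (S_x): from |-z⟩, P(|-x⟩) = 1/2.
After stage 1 the state is |-x⟩; P(|-z⟩) = |⟨-z|-x⟩|² = 1/2.
Joint probability = 1/2 × 1/2 = 0.2500.

0.2500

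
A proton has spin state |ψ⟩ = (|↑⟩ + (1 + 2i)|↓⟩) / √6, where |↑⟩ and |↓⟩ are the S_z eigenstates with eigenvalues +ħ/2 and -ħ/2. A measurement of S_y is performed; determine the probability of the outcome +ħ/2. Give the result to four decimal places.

|+y⟩ = (|↑⟩ + i|↓⟩)/√2, so ⟨+y|ψ⟩ = (3 - i) / (√2·√6).
P = |3 - i|² / 12 = 10/12.

0.8333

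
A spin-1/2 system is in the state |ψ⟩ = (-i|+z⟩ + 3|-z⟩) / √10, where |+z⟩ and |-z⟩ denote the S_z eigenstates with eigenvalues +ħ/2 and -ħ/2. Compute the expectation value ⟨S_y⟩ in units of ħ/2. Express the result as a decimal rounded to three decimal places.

0.600

⟨σ_y⟩ = 2 Im(a* b)/(|a|²+|b|²) with a = -i, b = 3.
a* b = 3i, so ⟨σ_y⟩ = 6/10.
⟨S_y⟩ = (ħ/2)·⟨σ_y⟩.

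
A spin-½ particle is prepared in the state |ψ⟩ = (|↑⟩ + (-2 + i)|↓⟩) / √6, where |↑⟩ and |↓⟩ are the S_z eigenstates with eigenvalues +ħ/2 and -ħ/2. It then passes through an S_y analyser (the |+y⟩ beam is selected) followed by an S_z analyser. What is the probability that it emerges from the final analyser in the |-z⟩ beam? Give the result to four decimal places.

First analyser (S_y): P(|+y⟩) = |⟨+y|ψ⟩|² = 8/12.
After stage 1 the state is |+y⟩; P(|-z⟩) = |⟨-z|+y⟩|² = 1/2.
Joint probability = 8/12 × 1/2 = 0.3333.

0.3333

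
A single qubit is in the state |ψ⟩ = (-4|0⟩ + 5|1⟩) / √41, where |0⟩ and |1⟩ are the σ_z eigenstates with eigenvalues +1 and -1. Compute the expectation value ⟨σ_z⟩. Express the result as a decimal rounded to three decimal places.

-0.220

⟨σ_z⟩ = |a|² - |b|² divided by |a|²+|b|², with a, b the |0⟩, |1⟩ amplitudes.
= (16 - 25)/41 = -9/41.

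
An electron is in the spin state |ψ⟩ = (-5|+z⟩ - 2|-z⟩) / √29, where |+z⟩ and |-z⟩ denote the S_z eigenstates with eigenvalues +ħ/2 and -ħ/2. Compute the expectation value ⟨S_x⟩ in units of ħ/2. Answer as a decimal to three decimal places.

0.690

⟨σ_x⟩ = 2 Re(a* b)/(|a|²+|b|²) with a = -5, b = -2.
a* b = 10, so ⟨σ_x⟩ = 20/29.
⟨S_x⟩ = (ħ/2)·⟨σ_x⟩.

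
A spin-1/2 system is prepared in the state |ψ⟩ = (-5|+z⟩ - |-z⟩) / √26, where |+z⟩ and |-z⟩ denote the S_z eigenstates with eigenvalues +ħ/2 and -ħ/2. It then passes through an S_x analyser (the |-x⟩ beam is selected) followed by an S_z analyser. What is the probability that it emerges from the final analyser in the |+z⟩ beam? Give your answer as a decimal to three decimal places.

First analyser (S_x): P(|-x⟩) = |⟨-x|ψ⟩|² = 16/52.
After stage 1 the state is |-x⟩; P(|+z⟩) = |⟨+z|-x⟩|² = 1/2.
Joint probability = 16/52 × 1/2 = 0.154.

0.154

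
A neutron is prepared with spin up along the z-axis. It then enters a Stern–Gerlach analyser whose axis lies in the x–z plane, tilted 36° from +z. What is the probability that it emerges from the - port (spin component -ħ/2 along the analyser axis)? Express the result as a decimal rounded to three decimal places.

For spin-½, the probability of finding spin-up along an axis at angle θ to the initial spin direction is cos²(θ/2); spin-down is sin²(θ/2).
θ = 36°, so P = sin²(18°) ≈ 0.095.

0.095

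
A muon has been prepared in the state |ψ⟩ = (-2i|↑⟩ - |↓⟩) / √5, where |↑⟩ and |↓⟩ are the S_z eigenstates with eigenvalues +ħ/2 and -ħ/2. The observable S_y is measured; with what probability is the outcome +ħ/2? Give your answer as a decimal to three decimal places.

0.100

|+y⟩ = (|↑⟩ + i|↓⟩)/√2, so ⟨+y|ψ⟩ = (-i) / (√2·√5).
P = |-i|² / 10 = 1/10.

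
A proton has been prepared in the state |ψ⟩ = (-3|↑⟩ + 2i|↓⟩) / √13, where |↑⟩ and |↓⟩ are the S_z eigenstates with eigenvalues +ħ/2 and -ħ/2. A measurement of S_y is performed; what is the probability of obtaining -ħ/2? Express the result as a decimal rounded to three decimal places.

|-y⟩ = (|↑⟩ - i|↓⟩)/√2, so ⟨-y|ψ⟩ = (-5) / (√2·√13).
P = |-5|² / 26 = 25/26.

0.962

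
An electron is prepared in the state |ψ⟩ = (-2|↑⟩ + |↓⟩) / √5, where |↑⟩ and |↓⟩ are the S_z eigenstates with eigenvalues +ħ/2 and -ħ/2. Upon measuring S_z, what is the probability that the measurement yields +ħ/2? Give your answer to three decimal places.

0.800

The +ħ/2 outcome corresponds to |↑⟩. Its amplitude in |ψ⟩ is -2/√5.
P = |-2|² / 5 = 4/5.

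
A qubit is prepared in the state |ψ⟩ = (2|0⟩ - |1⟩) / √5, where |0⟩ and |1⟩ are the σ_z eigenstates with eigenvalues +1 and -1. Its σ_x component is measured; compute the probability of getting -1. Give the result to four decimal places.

0.9000

|-x⟩ = (|0⟩ - |1⟩)/√2, so ⟨-x|ψ⟩ = (3) / (√2·√5).
P = |3|² / 10 = 9/10.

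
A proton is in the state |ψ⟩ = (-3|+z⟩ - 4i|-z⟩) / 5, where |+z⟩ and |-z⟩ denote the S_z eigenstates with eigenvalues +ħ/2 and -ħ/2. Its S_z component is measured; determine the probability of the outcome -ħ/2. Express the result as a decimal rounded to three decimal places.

0.640

The -ħ/2 outcome corresponds to |-z⟩. Its amplitude in |ψ⟩ is -4i/5.
P = |-4i|² / 25 = 16/25.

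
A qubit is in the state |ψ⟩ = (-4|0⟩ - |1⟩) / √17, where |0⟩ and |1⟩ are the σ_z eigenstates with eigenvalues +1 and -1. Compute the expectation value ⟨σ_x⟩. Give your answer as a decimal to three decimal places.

0.471

⟨σ_x⟩ = 2 Re(a* b)/(|a|²+|b|²) with a = -4, b = -1.
a* b = 4, so ⟨σ_x⟩ = 8/17.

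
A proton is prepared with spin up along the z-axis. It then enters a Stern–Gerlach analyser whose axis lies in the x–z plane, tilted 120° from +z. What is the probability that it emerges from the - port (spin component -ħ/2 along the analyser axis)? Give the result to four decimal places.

0.7500

For spin-½, the probability of finding spin-up along an axis at angle θ to the initial spin direction is cos²(θ/2); spin-down is sin²(θ/2).
θ = 120°, so P = sin²(60°) ≈ 0.7500.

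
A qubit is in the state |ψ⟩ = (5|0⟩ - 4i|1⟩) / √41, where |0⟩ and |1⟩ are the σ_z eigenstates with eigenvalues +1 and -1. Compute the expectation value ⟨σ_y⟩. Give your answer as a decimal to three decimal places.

⟨σ_y⟩ = 2 Im(a* b)/(|a|²+|b|²) with a = 5, b = -4i.
a* b = -20i, so ⟨σ_y⟩ = -40/41.

-0.976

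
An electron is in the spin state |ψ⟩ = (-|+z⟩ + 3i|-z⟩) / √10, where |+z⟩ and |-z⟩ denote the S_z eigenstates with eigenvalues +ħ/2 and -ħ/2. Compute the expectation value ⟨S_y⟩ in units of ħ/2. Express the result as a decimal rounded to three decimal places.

-0.600

⟨σ_y⟩ = 2 Im(a* b)/(|a|²+|b|²) with a = -1, b = 3i.
a* b = -3i, so ⟨σ_y⟩ = -6/10.
⟨S_y⟩ = (ħ/2)·⟨σ_y⟩.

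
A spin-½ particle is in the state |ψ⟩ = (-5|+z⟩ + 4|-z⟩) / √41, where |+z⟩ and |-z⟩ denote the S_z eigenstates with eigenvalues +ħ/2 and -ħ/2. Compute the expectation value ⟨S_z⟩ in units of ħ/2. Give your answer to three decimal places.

0.220

⟨σ_z⟩ = |a|² - |b|² divided by |a|²+|b|², with a, b the |+z⟩, |-z⟩ amplitudes.
= (25 - 16)/41 = 9/41.
⟨S_z⟩ = (ħ/2)·⟨σ_z⟩.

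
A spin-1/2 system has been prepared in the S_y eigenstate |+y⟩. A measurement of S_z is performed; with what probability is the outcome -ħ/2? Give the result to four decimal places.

In the S_z basis, |+y⟩ = (|+z⟩ + i|-z⟩)/√2 and |-z⟩ = |-z⟩.
|⟨-z|+y⟩|² = 1/2.

0.5000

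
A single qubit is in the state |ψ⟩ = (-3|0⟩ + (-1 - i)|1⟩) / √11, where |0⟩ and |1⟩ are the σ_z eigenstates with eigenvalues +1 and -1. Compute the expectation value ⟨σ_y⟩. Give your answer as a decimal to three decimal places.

⟨σ_y⟩ = 2 Im(a* b)/(|a|²+|b|²) with a = -3, b = (-1 - i).
a* b = (3 + 3i), so ⟨σ_y⟩ = 6/11.

0.545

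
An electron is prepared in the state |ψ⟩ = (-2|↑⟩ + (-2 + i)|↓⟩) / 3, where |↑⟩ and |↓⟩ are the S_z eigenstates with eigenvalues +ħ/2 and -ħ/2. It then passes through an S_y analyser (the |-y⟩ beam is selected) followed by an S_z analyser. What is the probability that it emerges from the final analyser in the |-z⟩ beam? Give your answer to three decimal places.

0.361

First analyser (S_y): P(|-y⟩) = |⟨-y|ψ⟩|² = 13/18.
After stage 1 the state is |-y⟩; P(|-z⟩) = |⟨-z|-y⟩|² = 1/2.
Joint probability = 13/18 × 1/2 = 0.361.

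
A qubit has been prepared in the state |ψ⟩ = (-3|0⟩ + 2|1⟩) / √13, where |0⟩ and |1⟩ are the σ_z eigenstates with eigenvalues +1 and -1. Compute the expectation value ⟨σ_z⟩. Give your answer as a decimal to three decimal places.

0.385

⟨σ_z⟩ = |a|² - |b|² divided by |a|²+|b|², with a, b the |0⟩, |1⟩ amplitudes.
= (9 - 4)/13 = 5/13.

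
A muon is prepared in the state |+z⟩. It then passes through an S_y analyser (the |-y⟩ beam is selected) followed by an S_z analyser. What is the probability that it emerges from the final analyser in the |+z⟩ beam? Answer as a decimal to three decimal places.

First analyser (S_y): from |+z⟩, P(|-y⟩) = 1/2.
After stage 1 the state is |-y⟩; P(|+z⟩) = |⟨+z|-y⟩|² = 1/2.
Joint probability = 1/2 × 1/2 = 0.250.

0.250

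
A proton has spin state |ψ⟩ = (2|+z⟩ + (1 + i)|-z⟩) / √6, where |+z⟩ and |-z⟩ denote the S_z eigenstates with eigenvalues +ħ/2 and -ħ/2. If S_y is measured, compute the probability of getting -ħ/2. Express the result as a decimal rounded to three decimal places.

|-y⟩ = (|+z⟩ - i|-z⟩)/√2, so ⟨-y|ψ⟩ = (1 + i) / (√2·√6).
P = |1 + i|² / 12 = 2/12.

0.167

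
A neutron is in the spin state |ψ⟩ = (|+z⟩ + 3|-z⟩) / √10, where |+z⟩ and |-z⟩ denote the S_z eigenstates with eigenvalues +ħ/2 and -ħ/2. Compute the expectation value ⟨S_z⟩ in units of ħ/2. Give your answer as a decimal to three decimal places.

⟨σ_z⟩ = |a|² - |b|² divided by |a|²+|b|², with a, b the |+z⟩, |-z⟩ amplitudes.
= (1 - 9)/10 = -8/10.
⟨S_z⟩ = (ħ/2)·⟨σ_z⟩.

-0.800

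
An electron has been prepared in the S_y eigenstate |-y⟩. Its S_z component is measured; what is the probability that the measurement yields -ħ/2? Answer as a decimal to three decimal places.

0.500

In the S_z basis, |-y⟩ = (|↑⟩ - i|↓⟩)/√2 and |-z⟩ = |↓⟩.
|⟨-z|-y⟩|² = 1/2.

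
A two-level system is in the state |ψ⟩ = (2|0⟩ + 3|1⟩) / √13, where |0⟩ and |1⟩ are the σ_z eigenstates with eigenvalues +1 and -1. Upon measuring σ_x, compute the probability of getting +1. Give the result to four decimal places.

0.9615

|+x⟩ = (|0⟩ + |1⟩)/√2, so ⟨+x|ψ⟩ = (5) / (√2·√13).
P = |5|² / 26 = 25/26.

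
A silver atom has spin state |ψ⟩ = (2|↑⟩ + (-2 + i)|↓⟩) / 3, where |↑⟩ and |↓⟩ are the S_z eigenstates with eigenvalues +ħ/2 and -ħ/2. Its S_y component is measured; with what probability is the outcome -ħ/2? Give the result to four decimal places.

|-y⟩ = (|↑⟩ - i|↓⟩)/√2, so ⟨-y|ψ⟩ = (1 - 2i) / (√2·3).
P = |1 - 2i|² / 18 = 5/18.

0.2778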